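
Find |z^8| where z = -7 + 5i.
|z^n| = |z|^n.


|z| = sqrt(49+25) = sqrt(74) = 8.6023
|z^8| = |z|^8 = (sqrt(74))^8 = 74^4 = 29986576

|z^8| = 29986576


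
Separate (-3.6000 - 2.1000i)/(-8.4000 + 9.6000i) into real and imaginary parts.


Multiply by conjugate: (-3.6000 - 2.1000i)(-8.4000 - 9.6000i) / ((-8.4)^2 + 9.6^2)
Numerator real = -3.6*(-8.4) - (2.1)*9.6 = 10.08
Numerator imag = -2.1*(-8.4) - (-3.6)*9.6 = 52.2
Denominator = 162.72
Re(z) = 10.08/162.72 = 0.0619
Im(z) = 52.2/162.72 = 0.3208

Re(z) = 0.0619, Im(z) = 0.3208


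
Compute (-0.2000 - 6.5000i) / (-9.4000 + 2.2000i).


Conjugate of z2 = -9.4000 - 2.2000i
Numerator: (-0.2000 - 6.5000i)(-9.4000 - 2.2000i) = -12.4200 + 61.5400i
Denominator: (-9.4)^2 + 2.2^2 = 93.2
Result = (-12.4200 + 61.5400i)/93.2

-0.1333 + 0.6603i


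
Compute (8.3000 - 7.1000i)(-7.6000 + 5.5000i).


Real = 8.3*(-7.6) - (-7.1)*5.5 = -63.08 - (-39.05) = -24.03
Imag = 8.3*5.5 - (7.6)*(-7.1) = 45.65 + 53.96 = 99.61

-24.0300 + 99.6100i


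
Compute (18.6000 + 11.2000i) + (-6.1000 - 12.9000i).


Real: 18.6 - 6.1 = 12.5
Imag: 11.2 - 12.9 = -1.7

12.5000 - 1.7000i


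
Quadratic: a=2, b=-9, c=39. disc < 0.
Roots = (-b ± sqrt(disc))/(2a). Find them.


disc = (-9)^2 - 4*2*39 = 81 - 312 = -231
sqrt(|disc|) = sqrt(231) = 15.1987
Real part = 9/(2*2) = 2.2500
Imag part = 15.1987/(2*2) = 3.7997

2.2500 ± 3.7997i


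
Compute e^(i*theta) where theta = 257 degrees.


cos(257°) = -0.2250
sin(257°) = -0.9744

e^(i*257°) = -0.2250 - 0.9744i


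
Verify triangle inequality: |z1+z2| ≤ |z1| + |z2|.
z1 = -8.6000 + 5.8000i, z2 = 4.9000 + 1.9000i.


|z1| = sqrt((-8.6)^2 + 5.8^2) = sqrt(107.6) = 10.3730
|z2| = sqrt(4.9^2 + 1.9^2) = sqrt(27.62) = 5.2555
z1+z2 = -3.7000 + 7.7000i
|z1+z2| = sqrt(72.98) = 8.5428
|z1|+|z2| = 10.3730 + 5.2555 = 15.6285

|z1+z2| = 8.5428 ≤ |z1|+|z2| = 15.6285 (verified)


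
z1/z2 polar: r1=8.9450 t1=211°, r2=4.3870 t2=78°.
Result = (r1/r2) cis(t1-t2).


r = 8.9450 / 4.3870 = 2.0390
theta = 211° - 78° = 133° = 133° (mod 360)

2.0390 cis(133°)


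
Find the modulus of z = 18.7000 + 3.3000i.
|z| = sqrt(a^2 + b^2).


|z| = sqrt(18.7^2 + 3.3^2) = sqrt(349.69 + 10.89) = sqrt(360.58) = 18.9889

|z| = 18.9889


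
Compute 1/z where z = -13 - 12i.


|z|^2 = 169+144 = 313
1/z = (-13 + 12i)/313

1/z = -0.0415 + 0.0383i


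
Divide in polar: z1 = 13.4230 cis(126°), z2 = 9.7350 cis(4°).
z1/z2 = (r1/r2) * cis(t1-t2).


r = 13.4230 / 9.7350 = 1.3788
theta = 126° - 4° = 122° = 122° (mod 360)

1.3788 cis(122°)


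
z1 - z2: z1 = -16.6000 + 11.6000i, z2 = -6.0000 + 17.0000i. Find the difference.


Real: -16.6 + 6 = -10.6
Imag: 11.6 - 17 = -5.4

-10.6000 - 5.4000i


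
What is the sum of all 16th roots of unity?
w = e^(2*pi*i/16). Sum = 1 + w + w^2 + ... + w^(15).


The sum of all 16th roots of unity is 0.
Geometric series: (1 - w^16)/(1 - w) = (1-1)/(1-w) = 0 since w^16 = 1, w ≠ 1.
Alternatively: coefficient of z^15 in z^16 - 1 is 0.

0


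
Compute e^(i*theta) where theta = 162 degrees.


cos(162°) = -0.9511
sin(162°) = 0.3090

e^(i*162°) = -0.9511 + 0.3090i


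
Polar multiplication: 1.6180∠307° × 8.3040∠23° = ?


r = 1.6180 * 8.3040 = 13.4359
theta = 307° + 23° = 330° = 330° (mod 360)

13.4359 cis(330°)


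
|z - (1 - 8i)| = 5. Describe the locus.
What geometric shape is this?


|z - z0| = r is a circle with center z0 and radius r.
Center = (1, -8), radius = 5

Circle with center (1, -8) and radius 5


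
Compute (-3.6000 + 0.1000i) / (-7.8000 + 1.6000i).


Conjugate of z2 = -7.8000 - 1.6000i
Numerator: (-3.6000 + 0.1000i)(-7.8000 - 1.6000i) = 28.2400 + 4.9800i
Denominator: (-7.8)^2 + 1.6^2 = 63.4
Result = (28.2400 + 4.9800i)/63.4

0.4454 + 0.0785i


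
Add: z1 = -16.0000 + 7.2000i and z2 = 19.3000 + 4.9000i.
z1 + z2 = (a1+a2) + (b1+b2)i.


Real: -16 + 19.3 = 3.3
Imag: 7.2 + 4.9 = 12.1

3.3000 + 12.1000i


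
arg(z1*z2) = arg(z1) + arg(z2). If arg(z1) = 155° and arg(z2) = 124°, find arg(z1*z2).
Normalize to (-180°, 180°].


arg(z1*z2) = 155° + 124° = 279°
Normalized to (-180°, 180°]: -81°

-81°


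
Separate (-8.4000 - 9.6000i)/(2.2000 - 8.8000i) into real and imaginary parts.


Multiply by conjugate: (-8.4000 - 9.6000i)(2.2000 + 8.8000i) / (2.2^2 + (-8.8)^2)
Numerator real = -8.4*2.2 - (9.6)*(-8.8) = 66
Numerator imag = -9.6*2.2 - (-8.4)*(-8.8) = -95.04
Denominator = 82.28
Re(z) = 66/82.28 = 0.8021
Im(z) = -95.04/82.28 = -1.1551

Re(z) = 0.8021, Im(z) = -1.1551


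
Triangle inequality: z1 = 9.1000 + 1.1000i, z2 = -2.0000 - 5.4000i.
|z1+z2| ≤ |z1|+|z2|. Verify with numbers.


|z1| = sqrt(9.1^2 + 1.1^2) = sqrt(84.02) = 9.1662
|z2| = sqrt((-2)^2 + (-5.4)^2) = sqrt(33.16) = 5.7585
z1+z2 = 7.1000 - 4.3000i
|z1+z2| = sqrt(68.9) = 8.3006
|z1|+|z2| = 9.1662 + 5.7585 = 14.9247

|z1+z2| = 8.3006 ≤ |z1|+|z2| = 14.9247 (verified)


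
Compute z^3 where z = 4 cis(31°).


r^3 = 4^3 = 64
n*theta = 3*31° = 93° = 93° (mod 360)
a = 64*cos(93°) = -3.3495
b = 64*sin(93°) = 63.9123

64 cis(93°) = -3.3495 + 63.9123i


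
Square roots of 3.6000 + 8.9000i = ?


|z| = sqrt(12.96+79.21) = 9.6005
sqrt((|z|+a)/2) = sqrt((9.6005+3.6)/2) = sqrt(6.6003) = 2.5691
sqrt((|z|-a)/2) = sqrt((9.6005-3.6)/2) = sqrt(3.0003) = 1.7321

±(2.5691 + 1.7321i) i.e. 2.5691 + 1.7321i and -2.5691 - 1.7321i


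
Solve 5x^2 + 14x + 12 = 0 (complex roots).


disc = 14^2 - 4*5*12 = 196 - 240 = -44
sqrt(|disc|) = sqrt(44) = 6.6332
Real part = -14/(2*5) = -1.4000
Imag part = 6.6332/(2*5) = 0.6633

-1.4000 ± 0.6633i


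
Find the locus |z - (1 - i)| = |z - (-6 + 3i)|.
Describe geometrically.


Equal distances means the locus is the perpendicular bisector of z1 and z2.
Midpoint = ((1+(-6))/2, (-1+3)/2) = (-2.5000, 1.0000)

Perpendicular bisector through (-2.5000, 1.0000)


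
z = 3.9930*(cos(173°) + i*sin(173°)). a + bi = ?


a = 3.9930*cos(173°) = 3.9930*(-0.992546) = -3.9632
b = 3.9930*sin(173°) = 3.9930*0.12187 = 0.4866

-3.9632 + 0.4866i


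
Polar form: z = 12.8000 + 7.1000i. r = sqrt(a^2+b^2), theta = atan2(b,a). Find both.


r = sqrt(163.84+50.41) = sqrt(214.25) = 14.6373
theta = atan2(7.1, 12.8) = 29.0166 degrees

r = 14.6373, theta = 29.0166 degrees


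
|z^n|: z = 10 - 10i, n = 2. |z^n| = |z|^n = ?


|z| = sqrt(100+100) = sqrt(200) = 14.1421
|z^2| = |z|^2 = (sqrt(200))^2 = 200

|z^2| = 200


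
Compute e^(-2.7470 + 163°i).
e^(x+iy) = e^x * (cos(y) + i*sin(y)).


e^-2.7470 = 0.0641
cos(163°) = -0.9563
sin(163°) = 0.2924
Real = 0.0641*(-0.9563) = -0.0613
Imag = 0.0641*0.2924 = 0.0187

-0.0613 + 0.0187i


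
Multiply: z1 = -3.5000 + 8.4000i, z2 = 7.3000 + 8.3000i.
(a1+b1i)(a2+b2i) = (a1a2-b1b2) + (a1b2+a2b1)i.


Real = -3.5*7.3 - 8.4*8.3 = -25.55 - 69.72 = -95.27
Imag = -3.5*8.3 + 7.3*8.4 = -29.05 + 61.32 = 32.27

-95.2700 + 32.2700i


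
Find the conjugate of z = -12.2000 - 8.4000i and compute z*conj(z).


z_bar = -12.2000 + 8.4000i
z*z_bar = (-12.2)^2 + (-8.4)^2 = 148.84 + 70.56 = 219.4

z_bar = -12.2000 + 8.4000i, z*z_bar = 219.4


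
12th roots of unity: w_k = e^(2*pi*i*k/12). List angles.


The 12th roots of unity are cis(360k/12°) for k=0..11
Angle step = 360/12 = 30°
Primitive root: cis(30°)
Primitive root = 0.8660 + 0.5000i

12 roots at angles: 0°, 30°, 60°, 90°, 120°, 150°, 180°, 210°, 240°, 270°, 300°, 330°


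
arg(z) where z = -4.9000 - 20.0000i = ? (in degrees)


Re = -4.9, Im = -20
arg = atan2(-20, -4.9) = -103.7663 degrees

arg(z) = -103.7663 degrees


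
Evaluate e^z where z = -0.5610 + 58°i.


e^-0.5610 = 0.5706
cos(58°) = 0.5299
sin(58°) = 0.848
Real = 0.5706*0.5299 = 0.3024
Imag = 0.5706*0.848 = 0.4839

0.3024 + 0.4839i


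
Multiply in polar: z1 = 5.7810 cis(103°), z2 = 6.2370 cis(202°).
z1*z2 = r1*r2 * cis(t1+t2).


r = 5.7810 * 6.2370 = 36.0561
theta = 103° + 202° = 305° = 305° (mod 360)

36.0561 cis(305°)


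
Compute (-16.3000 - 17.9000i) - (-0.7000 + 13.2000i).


Real: -16.3 + 0.7 = -15.6
Imag: -17.9 - 13.2 = -31.1

-15.6000 - 31.1000i


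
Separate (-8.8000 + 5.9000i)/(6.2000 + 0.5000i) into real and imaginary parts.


Multiply by conjugate: (-8.8000 + 5.9000i)(6.2000 - 0.5000i) / (6.2^2 + 0.5^2)
Numerator real = -8.8*6.2 + 5.9*0.5 = -51.61
Numerator imag = 5.9*6.2 - (-8.8)*0.5 = 40.98
Denominator = 38.69
Re(z) = -51.61/38.69 = -1.3339
Im(z) = 40.98/38.69 = 1.0592

Re(z) = -1.3339, Im(z) = 1.0592


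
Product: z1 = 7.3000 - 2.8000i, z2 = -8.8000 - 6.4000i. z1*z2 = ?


Real = 7.3*(-8.8) - (-2.8)*(-6.4) = -64.24 - 17.92 = -82.16
Imag = 7.3*(-6.4) - (8.8)*(-2.8) = -46.72 + 24.64 = -22.08

-82.1600 - 22.0800i


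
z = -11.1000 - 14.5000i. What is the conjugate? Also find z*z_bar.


z_bar = -11.1000 + 14.5000i
z*z_bar = (-11.1)^2 + (-14.5)^2 = 123.21 + 210.25 = 333.46

z_bar = -11.1000 + 14.5000i, z*z_bar = 333.46


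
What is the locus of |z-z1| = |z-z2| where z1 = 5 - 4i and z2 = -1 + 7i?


Equal distances means the locus is the perpendicular bisector of z1 and z2.
Midpoint = ((5+(-1))/2, (-4+7)/2) = (2.0000, 1.5000)

Perpendicular bisector through (2.0000, 1.5000)


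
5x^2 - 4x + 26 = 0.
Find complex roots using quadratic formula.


disc = (-4)^2 - 4*5*26 = 16 - 520 = -504
sqrt(|disc|) = sqrt(504) = 22.4499
Real part = 4/(2*5) = 0.4000
Imag part = 22.4499/(2*5) = 2.2450

0.4000 ± 2.2450i


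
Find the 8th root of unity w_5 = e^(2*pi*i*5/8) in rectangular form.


Angle = 360*5/8 = 225°
a = cos(225°) = -0.7071
b = sin(225°) = -0.7071

-0.7071 - 0.7071i


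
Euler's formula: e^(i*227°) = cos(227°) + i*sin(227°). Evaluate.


cos(227°) = -0.6820
sin(227°) = -0.7314

e^(i*227°) = -0.6820 - 0.7314i


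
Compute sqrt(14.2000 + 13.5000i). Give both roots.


|z| = sqrt(201.64+182.25) = 19.5931
sqrt((|z|+a)/2) = sqrt((19.5931+14.2)/2) = sqrt(16.8966) = 4.1105
sqrt((|z|-a)/2) = sqrt((19.5931-14.2)/2) = sqrt(2.6966) = 1.6421

±(4.1105 + 1.6421i) i.e. 4.1105 + 1.6421i and -4.1105 - 1.6421i


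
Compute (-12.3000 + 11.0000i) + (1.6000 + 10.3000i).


Real: -12.3 + 1.6 = -10.7
Imag: 11 + 10.3 = 21.3

-10.7000 + 21.3000i


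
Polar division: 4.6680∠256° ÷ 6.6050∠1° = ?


r = 4.6680 / 6.6050 = 0.7067
theta = 256° - 1° = 255° = 255° (mod 360)

0.7067 cis(255°)


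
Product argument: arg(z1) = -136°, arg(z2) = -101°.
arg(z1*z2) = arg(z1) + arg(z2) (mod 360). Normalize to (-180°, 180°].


arg(z1*z2) = -136° - 101° = -237°
Normalized to (-180°, 180°]: 123°

123°


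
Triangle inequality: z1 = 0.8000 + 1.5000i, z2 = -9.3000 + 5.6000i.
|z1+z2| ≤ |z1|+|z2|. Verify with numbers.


|z1| = sqrt(0.8^2 + 1.5^2) = sqrt(2.89) = 1.7000
|z2| = sqrt((-9.3)^2 + 5.6^2) = sqrt(117.85) = 10.8559
z1+z2 = -8.5000 + 7.1000i
|z1+z2| = sqrt(122.66) = 11.0752
|z1|+|z2| = 1.7000 + 10.8559 = 12.5559

|z1+z2| = 11.0752 ≤ |z1|+|z2| = 12.5559 (verified)


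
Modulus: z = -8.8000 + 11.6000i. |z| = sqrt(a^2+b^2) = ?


|z| = sqrt((-8.8)^2 + 11.6^2) = sqrt(77.44 + 134.56) = sqrt(212) = 14.5602

|z| = 14.5602


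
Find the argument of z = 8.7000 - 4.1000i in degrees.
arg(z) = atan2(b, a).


Re = 8.7, Im = -4.1
arg = atan2(-4.1, 8.7) = -25.2328 degrees

arg(z) = -25.2328 degrees


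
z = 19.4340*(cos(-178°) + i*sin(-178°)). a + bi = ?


a = 19.4340*cos(-178°) = 19.4340*(-0.999391) = -19.4222
b = 19.4340*sin(-178°) = 19.4340*(-0.0349) = -0.6782

-19.4222 - 0.6782i


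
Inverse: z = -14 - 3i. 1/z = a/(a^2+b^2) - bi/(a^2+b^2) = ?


|z|^2 = 196+9 = 205
1/z = (-14 + 3i)/205

1/z = -0.0683 + 0.0146i


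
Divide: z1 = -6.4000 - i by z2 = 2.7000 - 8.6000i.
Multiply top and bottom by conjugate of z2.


Conjugate of z2 = 2.7000 + 8.6000i
Numerator: (-6.4000 - i)(2.7000 + 8.6000i) = -8.6800 - 57.7400i
Denominator: 2.7^2 + (-8.6)^2 = 81.25
Result = (-8.6800 - 57.7400i)/81.25

-0.1068 - 0.7106i


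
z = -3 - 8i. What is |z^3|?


|z| = sqrt(9+64) = sqrt(73) = 8.5440
|z^3| = |z|^3 = (sqrt(73))^3 = 73*sqrt(73)

|z^3| = 73*sqrt(73) ≈ 623.7123


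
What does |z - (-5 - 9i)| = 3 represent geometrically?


|z - z0| = r is a circle with center z0 and radius r.
Center = (-5, -9), radius = 3

Circle with center (-5, -9) and radius 3


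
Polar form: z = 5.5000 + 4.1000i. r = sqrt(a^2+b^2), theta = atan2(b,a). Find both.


r = sqrt(30.25+16.81) = sqrt(47.06) = 6.8600
theta = atan2(4.1, 5.5) = 36.7029 degrees

r = 6.8600, theta = 36.7029 degrees


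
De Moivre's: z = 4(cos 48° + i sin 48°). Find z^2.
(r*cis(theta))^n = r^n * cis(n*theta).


r^2 = 4^2 = 16
n*theta = 2*48° = 96° = 96° (mod 360)
a = 16*cos(96°) = -1.6725
b = 16*sin(96°) = 15.9124

16 cis(96°) = -1.6725 + 15.9124i


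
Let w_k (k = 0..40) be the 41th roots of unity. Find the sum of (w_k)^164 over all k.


The roots are w_k = w^k with w = e^(2*pi*i/41), and (w^k)^164 = (w^164)^k.
So S = 1 + u + u^2 + ... + u^(40) with u = w^164.
164 = 4*41 + 0, so 164 is a multiple of 41 and u = (w^41)^4 = 1.
Every one of the 41 terms equals 1: S = 41

S = 41


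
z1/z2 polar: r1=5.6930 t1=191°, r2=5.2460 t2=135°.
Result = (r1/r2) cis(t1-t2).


r = 5.6930 / 5.2460 = 1.0852
theta = 191° - 135° = 56° = 56° (mod 360)

1.0852 cis(56°)


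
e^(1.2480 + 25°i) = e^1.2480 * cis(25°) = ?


e^1.2480 = 3.4834
cos(25°) = 0.9063
sin(25°) = 0.4226
Real = 3.4834*0.9063 = 3.1570
Imag = 3.4834*0.4226 = 1.4721

3.1570 + 1.4721i


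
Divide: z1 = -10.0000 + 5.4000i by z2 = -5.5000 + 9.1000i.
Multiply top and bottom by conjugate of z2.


Conjugate of z2 = -5.5000 - 9.1000i
Numerator: (-10.0000 + 5.4000i)(-5.5000 - 9.1000i) = 104.1400 + 61.3000i
Denominator: (-5.5)^2 + 9.1^2 = 113.06
Result = (104.1400 + 61.3000i)/113.06

0.9211 + 0.5422i


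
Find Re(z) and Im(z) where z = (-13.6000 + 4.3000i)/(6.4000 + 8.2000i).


Multiply by conjugate: (-13.6000 + 4.3000i)(6.4000 - 8.2000i) / (6.4^2 + 8.2^2)
Numerator real = -13.6*6.4 + 4.3*8.2 = -51.78
Numerator imag = 4.3*6.4 - (-13.6)*8.2 = 139.04
Denominator = 108.2
Re(z) = -51.78/108.2 = -0.4786
Im(z) = 139.04/108.2 = 1.2850

Re(z) = -0.4786, Im(z) = 1.2850


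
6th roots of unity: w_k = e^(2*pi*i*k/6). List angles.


The 6th roots of unity are cis(360k/6°) for k=0..5
Angle step = 360/6 = 60°
Primitive root: cis(60°)
Primitive root = 0.5000 + 0.8660i

6 roots at angles: 0°, 60°, 120°, 180°, 240°, 300°


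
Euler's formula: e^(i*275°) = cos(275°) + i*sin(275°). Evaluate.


cos(275°) = 0.0872
sin(275°) = -0.9962

e^(i*275°) = 0.0872 - 0.9962i


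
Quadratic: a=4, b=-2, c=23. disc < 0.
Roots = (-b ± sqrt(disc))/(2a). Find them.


disc = (-2)^2 - 4*4*23 = 4 - 368 = -364
sqrt(|disc|) = sqrt(364) = 19.0788
Real part = 2/(2*4) = 0.2500
Imag part = 19.0788/(2*4) = 2.3848

0.2500 ± 2.3848i


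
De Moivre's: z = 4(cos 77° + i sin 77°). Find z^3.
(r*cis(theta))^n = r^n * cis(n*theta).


r^3 = 4^3 = 64
n*theta = 3*77° = 231° = 231° (mod 360)
a = 64*cos(231°) = -40.2765
b = 64*sin(231°) = -49.7373

64 cis(231°) = -40.2765 - 49.7373i


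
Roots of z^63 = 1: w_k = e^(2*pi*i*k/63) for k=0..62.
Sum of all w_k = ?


The sum of all 63th roots of unity is 0.
Geometric series: (1 - w^63)/(1 - w) = (1-1)/(1-w) = 0 since w^63 = 1, w ≠ 1.
Alternatively: coefficient of z^62 in z^63 - 1 is 0.

0


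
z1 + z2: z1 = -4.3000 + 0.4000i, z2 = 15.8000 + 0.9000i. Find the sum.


Real: -4.3 + 15.8 = 11.5
Imag: 0.4 + 0.9 = 1.3

11.5000 + 1.3000i


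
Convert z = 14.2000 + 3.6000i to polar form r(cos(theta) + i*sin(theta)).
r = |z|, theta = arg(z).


r = sqrt(201.64+12.96) = sqrt(214.6) = 14.6492
theta = atan2(3.6, 14.2) = 14.2260 degrees

r = 14.6492, theta = 14.2260 degrees


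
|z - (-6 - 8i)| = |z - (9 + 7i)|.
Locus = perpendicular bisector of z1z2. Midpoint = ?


Equal distances means the locus is the perpendicular bisector of z1 and z2.
Midpoint = ((-6+9)/2, (-8+7)/2) = (1.5000, -0.5000)

Perpendicular bisector through (1.5000, -0.5000)


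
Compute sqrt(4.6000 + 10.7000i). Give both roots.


|z| = sqrt(21.16+114.49) = 11.6469
sqrt((|z|+a)/2) = sqrt((11.6469+4.6)/2) = sqrt(8.1234) = 2.8502
sqrt((|z|-a)/2) = sqrt((11.6469-4.6)/2) = sqrt(3.5234) = 1.8771

±(2.8502 + 1.8771i) i.e. 2.8502 + 1.8771i and -2.8502 - 1.8771i


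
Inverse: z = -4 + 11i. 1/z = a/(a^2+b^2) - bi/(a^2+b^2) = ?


|z|^2 = 16+121 = 137
1/z = (-4 - 11i)/137

1/z = -0.0292 - 0.0803i


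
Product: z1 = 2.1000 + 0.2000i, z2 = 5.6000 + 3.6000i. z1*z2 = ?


Real = 2.1*5.6 - 0.2*3.6 = 11.76 - 0.72 = 11.04
Imag = 2.1*3.6 + 5.6*0.2 = 7.56 + 1.12 = 8.68

11.0400 + 8.6800i


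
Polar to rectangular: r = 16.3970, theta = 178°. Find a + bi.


a = 16.3970*cos(178°) = 16.3970*(-0.99939) = -16.3870
b = 16.3970*sin(178°) = 16.3970*0.034899 = 0.5722

-16.3870 + 0.5722i


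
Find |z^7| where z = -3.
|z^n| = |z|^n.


|z| = sqrt(9+0) = sqrt(9) = 3
|z^7| = |z|^7 = 3^7 = 2187

|z^7| = 2187


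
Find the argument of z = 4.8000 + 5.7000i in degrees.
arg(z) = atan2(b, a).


Re = 4.8, Im = 5.7
arg = atan2(5.7, 4.8) = 49.8991 degrees

arg(z) = 49.8991 degrees


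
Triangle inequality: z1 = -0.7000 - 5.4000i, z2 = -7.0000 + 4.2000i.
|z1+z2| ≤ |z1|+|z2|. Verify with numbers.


|z1| = sqrt((-0.7)^2 + (-5.4)^2) = sqrt(29.65) = 5.4452
|z2| = sqrt((-7)^2 + 4.2^2) = sqrt(66.64) = 8.1633
z1+z2 = -7.7000 - 1.2000i
|z1+z2| = sqrt(60.73) = 7.7929
|z1|+|z2| = 5.4452 + 8.1633 = 13.6085

|z1+z2| = 7.7929 ≤ |z1|+|z2| = 13.6085 (verified)


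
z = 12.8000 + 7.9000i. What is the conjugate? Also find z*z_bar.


z_bar = 12.8000 - 7.9000i
z*z_bar = 12.8^2 + 7.9^2 = 163.84 + 62.41 = 226.25

z_bar = 12.8000 - 7.9000i, z*z_bar = 226.25


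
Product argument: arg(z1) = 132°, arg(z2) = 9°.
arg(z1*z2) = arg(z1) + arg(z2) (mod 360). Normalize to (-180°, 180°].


arg(z1*z2) = 132° + 9° = 141°
Normalized to (-180°, 180°]: 141°

141°


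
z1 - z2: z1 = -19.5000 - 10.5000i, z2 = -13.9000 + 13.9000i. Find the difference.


Real: -19.5 + 13.9 = -5.6
Imag: -10.5 - 13.9 = -24.4

-5.6000 - 24.4000i


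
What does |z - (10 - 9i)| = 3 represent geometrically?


|z - z0| = r is a circle with center z0 and radius r.
Center = (10, -9), radius = 3

Circle with center (10, -9) and radius 3


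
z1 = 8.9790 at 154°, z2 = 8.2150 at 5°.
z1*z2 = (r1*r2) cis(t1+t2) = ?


r = 8.9790 * 8.2150 = 73.7625
theta = 154° + 5° = 159° = 159° (mod 360)

73.7625 cis(159°)


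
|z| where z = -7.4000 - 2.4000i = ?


|z| = sqrt((-7.4)^2 + (-2.4)^2) = sqrt(54.76 + 5.76) = sqrt(60.52) = 7.7795

|z| = 7.7795


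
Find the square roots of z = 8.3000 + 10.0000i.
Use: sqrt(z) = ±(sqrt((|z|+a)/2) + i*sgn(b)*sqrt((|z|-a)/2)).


|z| = sqrt(68.89+100) = 12.9958
sqrt((|z|+a)/2) = sqrt((12.9958+8.3)/2) = sqrt(10.6479) = 3.2631
sqrt((|z|-a)/2) = sqrt((12.9958-8.3)/2) = sqrt(2.3479) = 1.5323

±(3.2631 + 1.5323i) i.e. 3.2631 + 1.5323i and -3.2631 - 1.5323i


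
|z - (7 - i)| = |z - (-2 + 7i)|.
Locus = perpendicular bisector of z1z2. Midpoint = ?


Equal distances means the locus is the perpendicular bisector of z1 and z2.
Midpoint = ((7+(-2))/2, (-1+7)/2) = (2.5000, 3.0000)

Perpendicular bisector through (2.5000, 3.0000)


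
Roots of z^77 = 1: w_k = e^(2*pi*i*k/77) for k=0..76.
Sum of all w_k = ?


The sum of all 77th roots of unity is 0.
Geometric series: (1 - w^77)/(1 - w) = (1-1)/(1-w) = 0 since w^77 = 1, w ≠ 1.
Alternatively: coefficient of z^76 in z^77 - 1 is 0.

0


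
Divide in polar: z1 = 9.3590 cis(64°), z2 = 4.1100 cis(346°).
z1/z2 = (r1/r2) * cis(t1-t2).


r = 9.3590 / 4.1100 = 2.2771
theta = 64° - 346° = -282° = 78° (mod 360)

2.2771 cis(78°)


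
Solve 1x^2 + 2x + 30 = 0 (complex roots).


disc = 2^2 - 4*1*30 = 4 - 120 = -116
sqrt(|disc|) = sqrt(116) = 10.7703
Real part = -2/(2*1) = -1.0000
Imag part = 10.7703/(2*1) = 5.3852

-1.0000 ± 5.3852i


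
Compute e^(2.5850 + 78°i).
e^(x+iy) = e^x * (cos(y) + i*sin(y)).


e^2.5850 = 13.2633
cos(78°) = 0.20791
sin(78°) = 0.97815
Real = 13.2633*0.20791 = 2.7576
Imag = 13.2633*0.97815 = 12.9735

2.7576 + 12.9735i


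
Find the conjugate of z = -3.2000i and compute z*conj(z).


z_bar = 3.2000i
z*z_bar = 0^2 + (-3.2)^2 = 0 + 10.24 = 10.24

z_bar = 3.2000i, z*z_bar = 10.24


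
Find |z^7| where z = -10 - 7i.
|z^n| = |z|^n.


|z| = sqrt(100+49) = sqrt(149) = 12.2066
|z^7| = |z|^7 = (sqrt(149))^7 = 149^3 * sqrt(149) = 3307949*sqrt(149)

|z^7| = 3307949*sqrt(149) ≈ 40378663.4425


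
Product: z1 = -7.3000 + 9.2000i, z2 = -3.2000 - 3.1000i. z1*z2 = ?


Real = -7.3*(-3.2) - 9.2*(-3.1) = 23.36 - (-28.52) = 51.88
Imag = -7.3*(-3.1) - (3.2)*9.2 = 22.63 - (29.44) = -6.81

51.8800 - 6.8100i


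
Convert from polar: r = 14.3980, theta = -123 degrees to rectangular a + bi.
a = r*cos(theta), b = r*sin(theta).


a = 14.3980*cos(-123°) = 14.3980*(-0.54464) = -7.8417
b = 14.3980*sin(-123°) = 14.3980*(-0.83867) = -12.0752

-7.8417 - 12.0752i


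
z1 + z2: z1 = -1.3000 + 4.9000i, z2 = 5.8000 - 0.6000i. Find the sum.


Real: -1.3 + 5.8 = 4.5
Imag: 4.9 - 0.6 = 4.3

4.5000 + 4.3000i


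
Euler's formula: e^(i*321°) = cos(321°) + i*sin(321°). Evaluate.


cos(321°) = 0.7771
sin(321°) = -0.6293

e^(i*321°) = 0.7771 - 0.6293i


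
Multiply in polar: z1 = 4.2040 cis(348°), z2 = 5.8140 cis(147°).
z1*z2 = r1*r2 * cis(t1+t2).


r = 4.2040 * 5.8140 = 24.4421
theta = 348° + 147° = 495° = 135° (mod 360)

24.4421 cis(135°)


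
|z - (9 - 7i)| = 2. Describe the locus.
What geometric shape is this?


|z - z0| = r is a circle with center z0 and radius r.
Center = (9, -7), radius = 2

Circle with center (9, -7) and radius 2


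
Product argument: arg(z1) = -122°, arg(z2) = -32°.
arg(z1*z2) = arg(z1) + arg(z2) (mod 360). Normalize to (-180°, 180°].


arg(z1*z2) = -122° - 32° = -154°
Normalized to (-180°, 180°]: -154°

-154°


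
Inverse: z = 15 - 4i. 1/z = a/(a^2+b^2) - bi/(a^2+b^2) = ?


|z|^2 = 225+16 = 241
1/z = (15 + 4i)/241

1/z = 0.0622 + 0.0166i


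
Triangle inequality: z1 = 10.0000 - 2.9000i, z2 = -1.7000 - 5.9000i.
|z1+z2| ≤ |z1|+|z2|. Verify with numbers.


|z1| = sqrt(10^2 + (-2.9)^2) = sqrt(108.41) = 10.4120
|z2| = sqrt((-1.7)^2 + (-5.9)^2) = sqrt(37.7) = 6.1400
z1+z2 = 8.3000 - 8.8000i
|z1+z2| = sqrt(146.33) = 12.0967
|z1|+|z2| = 10.4120 + 6.1400 = 16.5520

|z1+z2| = 12.0967 ≤ |z1|+|z2| = 16.5520 (verified)


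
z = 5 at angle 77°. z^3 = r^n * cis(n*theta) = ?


r^3 = 5^3 = 125
n*theta = 3*77° = 231° = 231° (mod 360)
a = 125*cos(231°) = -78.6650
b = 125*sin(231°) = -97.1432

125 cis(231°) = -78.6650 - 97.1432i


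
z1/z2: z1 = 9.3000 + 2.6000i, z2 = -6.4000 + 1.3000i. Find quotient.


Conjugate of z2 = -6.4000 - 1.3000i
Numerator: (9.3000 + 2.6000i)(-6.4000 - 1.3000i) = -56.1400 - 28.7300i
Denominator: (-6.4)^2 + 1.3^2 = 42.65
Result = (-56.1400 - 28.7300i)/42.65

-1.3163 - 0.6736i


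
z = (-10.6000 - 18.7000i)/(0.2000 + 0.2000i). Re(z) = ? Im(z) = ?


Multiply by conjugate: (-10.6000 - 18.7000i)(0.2000 - 0.2000i) / (0.2^2 + 0.2^2)
Numerator real = -10.6*0.2 - (18.7)*0.2 = -5.86
Numerator imag = -18.7*0.2 - (-10.6)*0.2 = -1.62
Denominator = 0.08
Re(z) = -5.86/0.08 = -73.2500
Im(z) = -1.62/0.08 = -20.2500

Re(z) = -73.2500, Im(z) = -20.2500


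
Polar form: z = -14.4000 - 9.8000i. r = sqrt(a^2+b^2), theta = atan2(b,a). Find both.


r = sqrt(207.36+96.04) = sqrt(303.4) = 17.4184
theta = atan2(-9.8, -14.4) = -145.7625 degrees

r = 17.4184, theta = -145.7625 degrees


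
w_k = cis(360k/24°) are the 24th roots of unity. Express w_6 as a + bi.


Angle = 360*6/24 = 90°
a = cos(90°) = 0
b = sin(90°) = 1.0000

0 + 1.0000i


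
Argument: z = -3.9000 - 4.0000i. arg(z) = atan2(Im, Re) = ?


Re = -3.9, Im = -4
arg = atan2(-4, -3.9) = -134.2748 degrees

arg(z) = -134.2748 degrees


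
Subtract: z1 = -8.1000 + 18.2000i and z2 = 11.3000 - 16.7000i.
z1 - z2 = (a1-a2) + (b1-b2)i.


Real: -8.1 - 11.3 = -19.4
Imag: 18.2 + 16.7 = 34.9

-19.4000 + 34.9000i


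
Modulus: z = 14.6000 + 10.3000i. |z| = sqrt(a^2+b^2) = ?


|z| = sqrt(14.6^2 + 10.3^2) = sqrt(213.16 + 106.09) = sqrt(319.25) = 17.8676

|z| = 17.8676


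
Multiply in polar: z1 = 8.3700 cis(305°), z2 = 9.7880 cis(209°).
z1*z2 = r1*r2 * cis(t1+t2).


r = 8.3700 * 9.7880 = 81.9256
theta = 305° + 209° = 514° = 154° (mod 360)

81.9256 cis(154°)


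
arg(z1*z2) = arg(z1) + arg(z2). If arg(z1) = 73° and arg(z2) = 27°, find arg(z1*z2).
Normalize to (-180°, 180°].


arg(z1*z2) = 73° + 27° = 100°
Normalized to (-180°, 180°]: 100°

100°


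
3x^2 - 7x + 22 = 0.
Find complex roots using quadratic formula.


disc = (-7)^2 - 4*3*22 = 49 - 264 = -215
sqrt(|disc|) = sqrt(215) = 14.6629
Real part = 7/(2*3) = 1.1667
Imag part = 14.6629/(2*3) = 2.4438

1.1667 ± 2.4438i


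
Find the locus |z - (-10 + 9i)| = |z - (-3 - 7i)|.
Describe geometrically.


Equal distances means the locus is the perpendicular bisector of z1 and z2.
Midpoint = ((-10+(-3))/2, (9+(-7))/2) = (-6.5000, 1.0000)

Perpendicular bisector through (-6.5000, 1.0000)


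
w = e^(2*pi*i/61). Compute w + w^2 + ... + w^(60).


With w = e^(2*pi*i/61), all 61 of the 61th roots of unity w^0 = 1, w, ..., w^(60) sum to 0: 1 + w + ... + w^(60) = (1 - w^61)/(1 - w) = 0 since w^61 = 1, w ≠ 1.
Removing the root 1: w + w^2 + ... + w^(60) = 0 - 1 = -1

Sum = -1


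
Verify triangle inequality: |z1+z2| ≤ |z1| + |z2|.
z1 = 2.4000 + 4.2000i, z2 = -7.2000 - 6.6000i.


|z1| = sqrt(2.4^2 + 4.2^2) = sqrt(23.4) = 4.8374
|z2| = sqrt((-7.2)^2 + (-6.6)^2) = sqrt(95.4) = 9.7673
z1+z2 = -4.8000 - 2.4000i
|z1+z2| = sqrt(28.8) = 5.3666
|z1|+|z2| = 4.8374 + 9.7673 = 14.6047

|z1+z2| = 5.3666 ≤ |z1|+|z2| = 14.6047 (verified)


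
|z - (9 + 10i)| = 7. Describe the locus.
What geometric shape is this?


|z - z0| = r is a circle with center z0 and radius r.
Center = (9, 10), radius = 7

Circle with center (9, 10) and radius 7


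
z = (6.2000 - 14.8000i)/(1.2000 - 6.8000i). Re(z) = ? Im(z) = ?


Multiply by conjugate: (6.2000 - 14.8000i)(1.2000 + 6.8000i) / (1.2^2 + (-6.8)^2)
Numerator real = 6.2*1.2 - (14.8)*(-6.8) = 108.08
Numerator imag = -14.8*1.2 - 6.2*(-6.8) = 24.4
Denominator = 47.68
Re(z) = 108.08/47.68 = 2.2668
Im(z) = 24.4/47.68 = 0.5117

Re(z) = 2.2668, Im(z) = 0.5117


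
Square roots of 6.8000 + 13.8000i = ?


|z| = sqrt(46.24+190.44) = 15.3844
sqrt((|z|+a)/2) = sqrt((15.3844+6.8)/2) = sqrt(11.0922) = 3.3305
sqrt((|z|-a)/2) = sqrt((15.3844-6.8)/2) = sqrt(4.2922) = 2.0718

±(3.3305 + 2.0718i) i.e. 3.3305 + 2.0718i and -3.3305 - 2.0718i


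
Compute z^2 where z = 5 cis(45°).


r^2 = 5^2 = 25
n*theta = 2*45° = 90° = 90° (mod 360)
a = 25*cos(90°) = 0
b = 25*sin(90°) = 25.0000

25 cis(90°) = 0 + 25.0000i


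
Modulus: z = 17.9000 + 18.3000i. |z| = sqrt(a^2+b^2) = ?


|z| = sqrt(17.9^2 + 18.3^2) = sqrt(320.41 + 334.89) = sqrt(655.3) = 25.5988

|z| = 25.5988


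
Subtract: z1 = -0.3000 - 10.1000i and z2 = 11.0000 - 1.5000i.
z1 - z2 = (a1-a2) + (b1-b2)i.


Real: -0.3 - 11 = -11.3
Imag: -10.1 + 1.5 = -8.6

-11.3000 - 8.6000i


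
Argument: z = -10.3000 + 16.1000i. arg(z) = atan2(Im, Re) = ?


Re = -10.3, Im = 16.1
arg = atan2(16.1, -10.3) = 122.6091 degrees

arg(z) = 122.6091 degrees


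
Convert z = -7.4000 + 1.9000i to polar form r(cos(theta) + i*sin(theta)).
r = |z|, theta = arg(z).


r = sqrt(54.76+3.61) = sqrt(58.37) = 7.6400
theta = atan2(1.9, -7.4) = 165.6000 degrees

r = 7.6400, theta = 165.6000 degrees


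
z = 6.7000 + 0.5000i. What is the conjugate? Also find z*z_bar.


z_bar = 6.7000 - 0.5000i
z*z_bar = 6.7^2 + 0.5^2 = 44.89 + 0.25 = 45.14

z_bar = 6.7000 - 0.5000i, z*z_bar = 45.14


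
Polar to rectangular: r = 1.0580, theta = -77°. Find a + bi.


a = 1.0580*cos(-77°) = 1.0580*0.22495 = 0.2380
b = 1.0580*sin(-77°) = 1.0580*(-0.9744) = -1.0309

0.2380 - 1.0309i


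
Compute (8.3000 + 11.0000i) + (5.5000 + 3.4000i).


Real: 8.3 + 5.5 = 13.8
Imag: 11 + 3.4 = 14.4

13.8000 + 14.4000i


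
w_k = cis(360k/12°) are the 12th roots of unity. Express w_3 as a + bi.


Angle = 360*3/12 = 90°
a = cos(90°) = 0
b = sin(90°) = 1.0000

0 + 1.0000i


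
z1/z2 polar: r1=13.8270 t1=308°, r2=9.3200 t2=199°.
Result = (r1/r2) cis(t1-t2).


r = 13.8270 / 9.3200 = 1.4836
theta = 308° - 199° = 109° = 109° (mod 360)

1.4836 cis(109°)


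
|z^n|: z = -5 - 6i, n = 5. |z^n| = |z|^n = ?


|z| = sqrt(25+36) = sqrt(61) = 7.8102
|z^5| = |z|^5 = (sqrt(61))^5 = 61^2 * sqrt(61) = 3721*sqrt(61)

|z^5| = 3721*sqrt(61) ≈ 29061.9390


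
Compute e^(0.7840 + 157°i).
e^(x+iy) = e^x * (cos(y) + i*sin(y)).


e^0.7840 = 2.1902
cos(157°) = -0.9205
sin(157°) = 0.39073
Real = 2.1902*(-0.9205) = -2.0161
Imag = 2.1902*0.39073 = 0.8558

-2.0161 + 0.8558i


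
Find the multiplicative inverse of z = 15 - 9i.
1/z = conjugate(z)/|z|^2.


|z|^2 = 225+81 = 306
1/z = (15 + 9i)/306

1/z = 0.0490 + 0.0294i


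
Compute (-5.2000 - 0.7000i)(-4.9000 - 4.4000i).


Real = -5.2*(-4.9) - (-0.7)*(-4.4) = 25.48 - 3.08 = 22.4
Imag = -5.2*(-4.4) - (4.9)*(-0.7) = 22.88 + 3.43 = 26.31

22.4000 + 26.3100i


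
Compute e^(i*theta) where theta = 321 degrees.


cos(321°) = 0.7771
sin(321°) = -0.6293

e^(i*321°) = 0.7771 - 0.6293i


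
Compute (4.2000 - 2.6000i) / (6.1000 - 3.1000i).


Conjugate of z2 = 6.1000 + 3.1000i
Numerator: (4.2000 - 2.6000i)(6.1000 + 3.1000i) = 33.6800 - 2.8400i
Denominator: 6.1^2 + (-3.1)^2 = 46.82
Result = (33.6800 - 2.8400i)/46.82

0.7194 - 0.0607i


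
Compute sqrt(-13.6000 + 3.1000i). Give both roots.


|z| = sqrt(184.96+9.61) = 13.9488
sqrt((|z|+a)/2) = sqrt((13.9488+(-13.6))/2) = sqrt(0.1744) = 0.4176
sqrt((|z|-a)/2) = sqrt((13.9488-(-13.6))/2) = sqrt(13.7744) = 3.7114

±(0.4176 + 3.7114i) i.e. 0.4176 + 3.7114i and -0.4176 - 3.7114i


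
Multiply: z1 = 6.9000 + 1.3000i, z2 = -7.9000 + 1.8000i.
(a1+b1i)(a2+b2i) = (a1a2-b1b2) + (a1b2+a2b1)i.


Real = 6.9*(-7.9) - 1.3*1.8 = -54.51 - 2.34 = -56.85
Imag = 6.9*1.8 - (7.9)*1.3 = 12.42 - (10.27) = 2.15

-56.8500 + 2.1500i


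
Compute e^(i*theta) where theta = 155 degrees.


cos(155°) = -0.9063
sin(155°) = 0.4226

e^(i*155°) = -0.9063 + 0.4226i


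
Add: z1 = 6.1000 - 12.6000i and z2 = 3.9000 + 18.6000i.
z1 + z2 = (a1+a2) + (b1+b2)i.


Real: 6.1 + 3.9 = 10
Imag: -12.6 + 18.6 = 6

10.0000 + 6.0000i


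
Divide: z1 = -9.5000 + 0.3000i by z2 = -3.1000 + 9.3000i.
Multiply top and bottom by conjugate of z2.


Conjugate of z2 = -3.1000 - 9.3000i
Numerator: (-9.5000 + 0.3000i)(-3.1000 - 9.3000i) = 32.2400 + 87.4200i
Denominator: (-3.1)^2 + 9.3^2 = 96.1
Result = (32.2400 + 87.4200i)/96.1

0.3355 + 0.9097i


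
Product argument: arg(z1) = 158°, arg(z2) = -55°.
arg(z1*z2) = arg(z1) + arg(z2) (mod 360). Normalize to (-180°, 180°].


arg(z1*z2) = 158° - 55° = 103°
Normalized to (-180°, 180°]: 103°

103°


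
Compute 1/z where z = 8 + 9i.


|z|^2 = 64+81 = 145
1/z = (8 - 9i)/145

1/z = 0.0552 - 0.0621i


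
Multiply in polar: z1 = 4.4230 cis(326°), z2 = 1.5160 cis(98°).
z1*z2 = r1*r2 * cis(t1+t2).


r = 4.4230 * 1.5160 = 6.7053
theta = 326° + 98° = 424° = 64° (mod 360)

6.7053 cis(64°)


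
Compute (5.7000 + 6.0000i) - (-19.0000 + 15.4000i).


Real: 5.7 + 19 = 24.7
Imag: 6 - 15.4 = -9.4

24.7000 - 9.4000i


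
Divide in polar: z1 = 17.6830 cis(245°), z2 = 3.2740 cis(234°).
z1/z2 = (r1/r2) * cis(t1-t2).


r = 17.6830 / 3.2740 = 5.4010
theta = 245° - 234° = 11° = 11° (mod 360)

5.4010 cis(11°)


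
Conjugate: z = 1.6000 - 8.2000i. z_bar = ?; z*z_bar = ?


z_bar = 1.6000 + 8.2000i
z*z_bar = 1.6^2 + (-8.2)^2 = 2.56 + 67.24 = 69.8

z_bar = 1.6000 + 8.2000i, z*z_bar = 69.8


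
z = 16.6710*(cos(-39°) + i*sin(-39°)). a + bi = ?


a = 16.6710*cos(-39°) = 16.6710*0.777146 = 12.9558
b = 16.6710*sin(-39°) = 16.6710*(-0.62932) = -10.4914

12.9558 - 10.4914i


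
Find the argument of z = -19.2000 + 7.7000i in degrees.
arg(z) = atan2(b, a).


Re = -19.2, Im = 7.7
arg = atan2(7.7, -19.2) = 158.1472 degrees

arg(z) = 158.1472 degrees


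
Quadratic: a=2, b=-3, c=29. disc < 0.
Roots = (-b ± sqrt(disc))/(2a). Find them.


disc = (-3)^2 - 4*2*29 = 9 - 232 = -223
sqrt(|disc|) = sqrt(223) = 14.9332
Real part = 3/(2*2) = 0.7500
Imag part = 14.9332/(2*2) = 3.7333

0.7500 ± 3.7333i


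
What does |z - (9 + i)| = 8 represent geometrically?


|z - z0| = r is a circle with center z0 and radius r.
Center = (9, 1), radius = 8

Circle with center (9, 1) and radius 8


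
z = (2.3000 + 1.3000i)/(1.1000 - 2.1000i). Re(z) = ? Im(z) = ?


Multiply by conjugate: (2.3000 + 1.3000i)(1.1000 + 2.1000i) / (1.1^2 + (-2.1)^2)
Numerator real = 2.3*1.1 + 1.3*(-2.1) = -0.2
Numerator imag = 1.3*1.1 - 2.3*(-2.1) = 6.26
Denominator = 5.62
Re(z) = -0.2/5.62 = -0.0356
Im(z) = 6.26/5.62 = 1.1139

Re(z) = -0.0356, Im(z) = 1.1139


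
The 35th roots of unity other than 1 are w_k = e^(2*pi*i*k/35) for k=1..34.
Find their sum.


With w = e^(2*pi*i/35), all 35 of the 35th roots of unity w^0 = 1, w, ..., w^(34) sum to 0: 1 + w + ... + w^(34) = (1 - w^35)/(1 - w) = 0 since w^35 = 1, w ≠ 1.
Removing the root 1: w + w^2 + ... + w^(34) = 0 - 1 = -1

Sum = -1


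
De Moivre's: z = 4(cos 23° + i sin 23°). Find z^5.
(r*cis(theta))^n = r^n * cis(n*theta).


r^5 = 4^5 = 1024
n*theta = 5*23° = 115° = 115° (mod 360)
a = 1024*cos(115°) = -432.7611
b = 1024*sin(115°) = 928.0592

1024 cis(115°) = -432.7611 + 928.0592i


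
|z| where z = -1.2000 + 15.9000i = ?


|z| = sqrt((-1.2)^2 + 15.9^2) = sqrt(1.44 + 252.81) = sqrt(254.25) = 15.9452

|z| = 15.9452


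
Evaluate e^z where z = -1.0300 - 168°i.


e^-1.0300 = 0.3570
cos(-168°) = -0.9781
sin(-168°) = -0.2079
Real = 0.3570*(-0.9781) = -0.3492
Imag = 0.3570*(-0.2079) = -0.0742

-0.3492 - 0.0742i


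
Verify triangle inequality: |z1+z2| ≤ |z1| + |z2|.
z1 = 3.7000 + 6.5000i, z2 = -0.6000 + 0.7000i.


|z1| = sqrt(3.7^2 + 6.5^2) = sqrt(55.94) = 7.4793
|z2| = sqrt((-0.6)^2 + 0.7^2) = sqrt(0.85) = 0.9220
z1+z2 = 3.1000 + 7.2000i
|z1+z2| = sqrt(61.45) = 7.8390
|z1|+|z2| = 7.4793 + 0.9220 = 8.4013

|z1+z2| = 7.8390 ≤ |z1|+|z2| = 8.4013 (verified)


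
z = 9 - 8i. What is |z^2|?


|z| = sqrt(81+64) = sqrt(145) = 12.0416
|z^2| = |z|^2 = (sqrt(145))^2 = 145

|z^2| = 145


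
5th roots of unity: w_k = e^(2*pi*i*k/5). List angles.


The 5th roots of unity are cis(360k/5°) for k=0..4
Angle step = 360/5 = 72°
Primitive root: cis(72°)
Primitive root = 0.3090 + 0.9511i

5 roots at angles: 0°, 72°, 144°, 216°, 288°


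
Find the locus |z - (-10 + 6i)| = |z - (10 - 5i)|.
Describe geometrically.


Equal distances means the locus is the perpendicular bisector of z1 and z2.
Midpoint = ((-10+10)/2, (6+(-5))/2) = (0, 0.5000)

Perpendicular bisector through (0, 0.5000)


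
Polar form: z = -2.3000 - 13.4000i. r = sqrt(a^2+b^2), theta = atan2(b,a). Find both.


r = sqrt(5.29+179.56) = sqrt(184.85) = 13.5960
theta = atan2(-13.4, -2.3) = -99.7394 degrees

r = 13.5960, theta = -99.7394 degrees


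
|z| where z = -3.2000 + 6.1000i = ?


|z| = sqrt((-3.2)^2 + 6.1^2) = sqrt(10.24 + 37.21) = sqrt(47.45) = 6.8884

|z| = 6.8884


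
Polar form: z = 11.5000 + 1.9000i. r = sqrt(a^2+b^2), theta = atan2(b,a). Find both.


r = sqrt(132.25+3.61) = sqrt(135.86) = 11.6559
theta = atan2(1.9, 11.5) = 9.3815 degrees

r = 11.6559, theta = 9.3815 degrees


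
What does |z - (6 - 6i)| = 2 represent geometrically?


|z - z0| = r is a circle with center z0 and radius r.
Center = (6, -6), radius = 2

Circle with center (6, -6) and radius 2


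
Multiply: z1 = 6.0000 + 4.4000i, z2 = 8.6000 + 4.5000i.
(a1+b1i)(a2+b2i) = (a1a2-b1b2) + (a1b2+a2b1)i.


Real = 6*8.6 - 4.4*4.5 = 51.6 - 19.8 = 31.8
Imag = 6*4.5 + 8.6*4.4 = 27 + 37.84 = 64.84

31.8000 + 64.8400i


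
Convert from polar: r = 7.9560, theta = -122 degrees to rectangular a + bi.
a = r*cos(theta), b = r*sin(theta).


a = 7.9560*cos(-122°) = 7.9560*(-0.52992) = -4.2160
b = 7.9560*sin(-122°) = 7.9560*(-0.84805) = -6.7471

-4.2160 - 6.7471i


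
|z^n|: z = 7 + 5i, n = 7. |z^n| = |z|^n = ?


|z| = sqrt(49+25) = sqrt(74) = 8.6023
|z^7| = |z|^7 = (sqrt(74))^7 = 74^3 * sqrt(74) = 405224*sqrt(74)

|z^7| = 405224*sqrt(74) ≈ 3485868.6540


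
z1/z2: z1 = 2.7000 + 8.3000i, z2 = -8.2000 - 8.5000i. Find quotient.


Conjugate of z2 = -8.2000 + 8.5000i
Numerator: (2.7000 + 8.3000i)(-8.2000 + 8.5000i) = -92.6900 - 45.1100i
Denominator: (-8.2)^2 + (-8.5)^2 = 139.49
Result = (-92.6900 - 45.1100i)/139.49

-0.6645 - 0.3234i


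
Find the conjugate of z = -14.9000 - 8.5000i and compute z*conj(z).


z_bar = -14.9000 + 8.5000i
z*z_bar = (-14.9)^2 + (-8.5)^2 = 222.01 + 72.25 = 294.26

z_bar = -14.9000 + 8.5000i, z*z_bar = 294.26


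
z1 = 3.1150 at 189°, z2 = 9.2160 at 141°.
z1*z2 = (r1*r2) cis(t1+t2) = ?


r = 3.1150 * 9.2160 = 28.7078
theta = 189° + 141° = 330° = 330° (mod 360)

28.7078 cis(330°)


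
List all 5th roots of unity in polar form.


The 5th roots of unity are cis(360k/5°) for k=0..4
Angle step = 360/5 = 72°
Primitive root: cis(72°)
Primitive root = 0.3090 + 0.9511i

5 roots at angles: 0°, 72°, 144°, 216°, 288°


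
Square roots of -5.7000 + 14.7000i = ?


|z| = sqrt(32.49+216.09) = 15.7664
sqrt((|z|+a)/2) = sqrt((15.7664+(-5.7))/2) = sqrt(5.0332) = 2.2435
sqrt((|z|-a)/2) = sqrt((15.7664-(-5.7))/2) = sqrt(10.7332) = 3.2762

±(2.2435 + 3.2762i) i.e. 2.2435 + 3.2762i and -2.2435 - 3.2762i


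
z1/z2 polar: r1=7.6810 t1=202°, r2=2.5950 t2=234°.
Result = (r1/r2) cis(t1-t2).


r = 7.6810 / 2.5950 = 2.9599
theta = 202° - 234° = -32° = 328° (mod 360)

2.9599 cis(328°)


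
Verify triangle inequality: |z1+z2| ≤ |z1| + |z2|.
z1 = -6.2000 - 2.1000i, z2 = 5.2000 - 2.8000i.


|z1| = sqrt((-6.2)^2 + (-2.1)^2) = sqrt(42.85) = 6.5460
|z2| = sqrt(5.2^2 + (-2.8)^2) = sqrt(34.88) = 5.9059
z1+z2 = -1.0000 - 4.9000i
|z1+z2| = sqrt(25.01) = 5.0010
|z1|+|z2| = 6.5460 + 5.9059 = 12.4519

|z1+z2| = 5.0010 ≤ |z1|+|z2| = 12.4519 (verified)


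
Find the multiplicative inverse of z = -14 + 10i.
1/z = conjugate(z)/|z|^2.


|z|^2 = 196+100 = 296
1/z = (-14 - 10i)/296

1/z = -0.0473 - 0.0338i


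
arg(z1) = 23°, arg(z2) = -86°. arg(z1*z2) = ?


arg(z1*z2) = 23° - 86° = -63°
Normalized to (-180°, 180°]: -63°

-63°


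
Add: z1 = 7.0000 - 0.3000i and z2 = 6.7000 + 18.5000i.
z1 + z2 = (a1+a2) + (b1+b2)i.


Real: 7 + 6.7 = 13.7
Imag: -0.3 + 18.5 = 18.2

13.7000 + 18.2000i


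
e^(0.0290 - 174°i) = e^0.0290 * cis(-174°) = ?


e^0.0290 = 1.0294
cos(-174°) = -0.99452
sin(-174°) = -0.1045
Real = 1.0294*(-0.99452) = -1.0238
Imag = 1.0294*(-0.1045) = -0.1076

-1.0238 - 0.1076i


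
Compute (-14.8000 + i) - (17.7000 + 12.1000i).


Real: -14.8 - 17.7 = -32.5
Imag: 1 - 12.1 = -11.1

-32.5000 - 11.1000i


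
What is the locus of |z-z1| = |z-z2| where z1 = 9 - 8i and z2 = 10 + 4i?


Equal distances means the locus is the perpendicular bisector of z1 and z2.
Midpoint = ((9+10)/2, (-8+4)/2) = (9.5000, -2.0000)

Perpendicular bisector through (9.5000, -2.0000)


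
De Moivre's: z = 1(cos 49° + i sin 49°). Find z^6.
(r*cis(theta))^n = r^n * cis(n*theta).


r^6 = 1^6 = 1
n*theta = 6*49° = 294° = 294° (mod 360)
a = 1*cos(294°) = 0.4067
b = 1*sin(294°) = -0.9135

1 cis(294°) = 0.4067 - 0.9135i


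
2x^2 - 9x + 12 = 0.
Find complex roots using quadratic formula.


disc = (-9)^2 - 4*2*12 = 81 - 96 = -15
sqrt(|disc|) = sqrt(15) = 3.8730
Real part = 9/(2*2) = 2.2500
Imag part = 3.8730/(2*2) = 0.9682

2.2500 ± 0.9682i


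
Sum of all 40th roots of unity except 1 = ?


With w = e^(2*pi*i/40), all 40 of the 40th roots of unity w^0 = 1, w, ..., w^(39) sum to 0: 1 + w + ... + w^(39) = (1 - w^40)/(1 - w) = 0 since w^40 = 1, w ≠ 1.
Removing the root 1: w + w^2 + ... + w^(39) = 0 - 1 = -1

Sum = -1
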